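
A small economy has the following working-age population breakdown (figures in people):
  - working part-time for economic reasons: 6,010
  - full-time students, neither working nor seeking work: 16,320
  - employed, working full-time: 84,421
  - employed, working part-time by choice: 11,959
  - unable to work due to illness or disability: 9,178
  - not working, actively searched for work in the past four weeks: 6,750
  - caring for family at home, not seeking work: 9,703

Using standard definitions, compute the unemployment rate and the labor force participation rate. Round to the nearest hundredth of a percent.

Unemployment rate ≈ 6.18%; labor force participation rate ≈ 75.61%.

Employed = 6,010 + 84,421 + 11,959 = 102,390 (anyone who worked, including part-time for economic reasons, counts as employed).
Unemployed = 6,750.
Labor force = 102,390 + 6,750 = 109,140.
Not in labor force = 16,320 + 9,178 + 9,703 = 35,201 (those not working and not actively searching are outside the labor force).
Civilian working-age population = 109,140 + 35,201 = 144,341.
Unemployment rate = 6,750 / 109,140 = 6.18%.
Labor force participation rate = 109,140 / 144,341 = 75.61%.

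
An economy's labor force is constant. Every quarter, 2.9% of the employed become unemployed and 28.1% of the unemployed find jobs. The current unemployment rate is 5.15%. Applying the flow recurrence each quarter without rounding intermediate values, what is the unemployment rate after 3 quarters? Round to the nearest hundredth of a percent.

With a fixed labor force, u_{t+1} = u_t + s·(1−u_t) − f·u_t = u_t·(1−s−f) + s.
Here 1−s−f = 0.690 and s = 0.029.
u_1 = 0.051500 × 0.690 + 0.029 = 0.064535.
u_2 = 0.064535 × 0.690 + 0.029 = 0.073529.
u_3 = 0.073529 × 0.690 + 0.029 = 0.079735.

Unemployment rate after three quarters ≈ 7.97%.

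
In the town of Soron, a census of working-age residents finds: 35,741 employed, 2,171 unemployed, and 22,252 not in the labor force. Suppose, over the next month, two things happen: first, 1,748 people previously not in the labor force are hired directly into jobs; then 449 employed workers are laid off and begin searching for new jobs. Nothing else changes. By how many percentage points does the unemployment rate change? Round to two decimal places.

The unemployment rate changes by +0.88 percentage points.

Initially, labor force = 35,741 + 2,171 = 37,912, so u = 2,171/37,912 = 5.73%.
After the first change, employed and labor force both rise by 1,748; unemployed unchanged → E = 37,489, U = 2,171, labor force = 39,660.
After the second change, employed falls and unemployed rises by 449; labor force unchanged → E = 37,040, U = 2,620, labor force = 39,660.
New unemployment rate = 2,620 / 39,660 = 6.61%.
Change = 6.61% − 5.73% = +0.88 percentage points.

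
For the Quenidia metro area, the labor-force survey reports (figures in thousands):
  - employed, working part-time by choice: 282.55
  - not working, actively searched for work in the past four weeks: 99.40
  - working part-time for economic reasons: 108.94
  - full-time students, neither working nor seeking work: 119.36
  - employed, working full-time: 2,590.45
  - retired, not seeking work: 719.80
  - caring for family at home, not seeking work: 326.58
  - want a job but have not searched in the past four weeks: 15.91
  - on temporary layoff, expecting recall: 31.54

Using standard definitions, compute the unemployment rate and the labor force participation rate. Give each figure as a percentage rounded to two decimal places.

Employed = 282.55 + 108.94 + 2,590.45 = 2,981.94 thousand (anyone who worked, including part-time for economic reasons, counts as employed).
Unemployed = 99.40 + 31.54 = 130.94 thousand (jobless and actively searching, or on temporary layoff).
Labor force = 2,981.94 + 130.94 = 3,112.88 thousand.
Not in labor force = 119.36 + 719.80 + 326.58 + 15.91 = 1,181.65 thousand (those not working and not actively searching are outside the labor force — including those who want a job but have given up searching).
Civilian working-age population = 3,112.88 + 1,181.65 = 4,294.53 thousand.
Unemployment rate = 130.94 / 3,112.88 = 4.21%.
Labor force participation rate = 3,112.88 / 4,294.53 = 72.48%.

Unemployment rate ≈ 4.21%; labor force participation rate ≈ 72.48%.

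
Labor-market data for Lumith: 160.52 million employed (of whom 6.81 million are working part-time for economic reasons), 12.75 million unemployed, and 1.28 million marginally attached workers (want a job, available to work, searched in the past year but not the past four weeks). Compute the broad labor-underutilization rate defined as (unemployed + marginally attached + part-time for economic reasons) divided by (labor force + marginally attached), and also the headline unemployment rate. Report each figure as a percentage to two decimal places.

Labor force = 160.52 + 12.75 = 173.27 million.
Numerator = 12.75 + 1.28 + 6.81 = 20.84 million.
Denominator = 173.27 + 1.28 = 174.55 million.
Broad rate = 20.84 / 174.55 = 11.94%.
Headline unemployment rate = 12.75 / 173.27 = 7.36%.

Broad underutilization rate ≈ 11.94%; headline unemployment rate ≈ 7.36%.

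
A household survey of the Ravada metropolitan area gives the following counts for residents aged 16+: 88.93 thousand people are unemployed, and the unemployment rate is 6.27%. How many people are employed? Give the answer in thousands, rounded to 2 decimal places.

Labor force = U / u = 88.93 / 0.0627 ≈ 1,418.34 thousand.
Employed = labor force − unemployed = 1,418.34 − 88.93 = 1,329.41 thousand.

About 1,329.41 thousand are employed.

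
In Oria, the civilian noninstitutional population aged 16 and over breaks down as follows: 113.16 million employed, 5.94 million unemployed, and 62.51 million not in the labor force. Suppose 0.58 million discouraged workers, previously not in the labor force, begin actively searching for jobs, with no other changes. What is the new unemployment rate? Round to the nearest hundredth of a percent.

New unemployment rate ≈ 5.45%.

Initially, labor force = 113.16 + 5.94 = 119.10 million, so u = 5.94/119.10 = 4.99%.
After the change, unemployed and labor force both rise by 0.58 → E = 113.16, U = 6.52, labor force = 119.68 million.
New unemployment rate = 6.52 / 119.68 = 5.45%.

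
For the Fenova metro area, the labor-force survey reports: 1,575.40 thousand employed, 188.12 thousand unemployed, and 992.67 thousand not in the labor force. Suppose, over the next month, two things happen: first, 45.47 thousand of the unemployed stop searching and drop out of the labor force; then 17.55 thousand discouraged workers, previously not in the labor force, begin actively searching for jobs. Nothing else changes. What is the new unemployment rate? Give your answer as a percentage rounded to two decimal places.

New unemployment rate ≈ 9.23%.

Initially, labor force = 1,575.40 + 188.12 = 1,763.52 thousand, so u = 188.12/1,763.52 = 10.67%.
After the first change, unemployed and labor force both fall by 45.47 → E = 1,575.40, U = 142.65, labor force = 1,718.05 thousand.
After the second change, unemployed and labor force both rise by 17.55 → E = 1,575.40, U = 160.20, labor force = 1,735.60 thousand.
New unemployment rate = 160.20 / 1,735.60 = 9.23%.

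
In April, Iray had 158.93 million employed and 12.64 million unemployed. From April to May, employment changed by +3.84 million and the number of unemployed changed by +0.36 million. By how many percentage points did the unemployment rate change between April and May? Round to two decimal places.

April: labor force = 158.93 + 12.64 = 171.57; u = 12.64/171.57 = 7.37%.
May: labor force = 162.77 + 13.00 = 175.77; u = 13.00/175.77 = 7.40%.
Change = 7.40% − 7.37% = +0.03 pp.

The unemployment rate changed by +0.03 percentage points.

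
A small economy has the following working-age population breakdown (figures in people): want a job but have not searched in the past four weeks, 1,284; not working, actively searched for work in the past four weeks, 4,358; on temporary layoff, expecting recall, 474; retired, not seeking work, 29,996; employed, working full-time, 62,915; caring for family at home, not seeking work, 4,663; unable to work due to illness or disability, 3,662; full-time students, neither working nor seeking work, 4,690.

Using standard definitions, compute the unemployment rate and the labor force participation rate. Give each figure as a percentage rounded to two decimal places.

Employed = 62,915.
Unemployed = 4,358 + 474 = 4,832 (jobless and actively searching, or on temporary layoff).
Labor force = 62,915 + 4,832 = 67,747.
Not in labor force = 1,284 + 29,996 + 4,663 + 3,662 + 4,690 = 44,295 (those not working and not actively searching are outside the labor force — including those who want a job but have given up searching).
Civilian working-age population = 67,747 + 44,295 = 112,042.
Unemployment rate = 4,832 / 67,747 = 7.13%.
Labor force participation rate = 67,747 / 112,042 = 60.47%.

Unemployment rate ≈ 7.13%; labor force participation rate ≈ 60.47%.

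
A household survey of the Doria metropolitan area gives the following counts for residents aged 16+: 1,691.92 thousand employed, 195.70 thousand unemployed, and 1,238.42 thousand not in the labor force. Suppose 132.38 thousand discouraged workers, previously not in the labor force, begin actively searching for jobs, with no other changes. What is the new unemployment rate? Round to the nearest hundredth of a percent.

Initially, labor force = 1,691.92 + 195.70 = 1,887.62 thousand, so u = 195.70/1,887.62 = 10.37%.
After the change, unemployed and labor force both rise by 132.38 → E = 1,691.92, U = 328.08, labor force = 2,020.00 thousand.
New unemployment rate = 328.08 / 2,020.00 = 16.24%.

New unemployment rate ≈ 16.24%.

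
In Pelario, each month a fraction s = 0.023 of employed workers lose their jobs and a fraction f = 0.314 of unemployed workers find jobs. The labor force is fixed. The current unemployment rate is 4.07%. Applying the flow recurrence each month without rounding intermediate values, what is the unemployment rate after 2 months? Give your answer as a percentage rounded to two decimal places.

With a fixed labor force, u_{t+1} = u_t + s·(1−u_t) − f·u_t = u_t·(1−s−f) + s.
Here 1−s−f = 0.663 and s = 0.023.
u_1 = 0.040700 × 0.663 + 0.023 = 0.049984.
u_2 = 0.049984 × 0.663 + 0.023 = 0.056139.

Unemployment rate after two months ≈ 5.61%.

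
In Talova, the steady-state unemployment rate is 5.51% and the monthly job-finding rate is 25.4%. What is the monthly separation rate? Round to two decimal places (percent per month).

From u* = s/(s+f): s = u·f/(1−u).
s = 0.0551 × 25.4 / (1 − 0.0551) = 1.3995 / 0.9449 ≈ 1.48% per month.

Separation rate ≈ 1.48% per month.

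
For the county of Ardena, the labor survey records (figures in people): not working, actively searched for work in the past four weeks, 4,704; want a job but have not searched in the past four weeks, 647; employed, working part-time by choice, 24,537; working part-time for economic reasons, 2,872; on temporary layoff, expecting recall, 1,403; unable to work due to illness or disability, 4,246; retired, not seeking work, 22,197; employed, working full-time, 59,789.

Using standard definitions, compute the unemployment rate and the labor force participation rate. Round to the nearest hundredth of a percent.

Unemployment rate ≈ 6.55%; labor force participation rate ≈ 77.50%.

Employed = 24,537 + 2,872 + 59,789 = 87,198 (anyone who worked, including part-time for economic reasons, counts as employed).
Unemployed = 4,704 + 1,403 = 6,107 (jobless and actively searching, or on temporary layoff).
Labor force = 87,198 + 6,107 = 93,305.
Not in labor force = 647 + 4,246 + 22,197 = 27,090 (those not working and not actively searching are outside the labor force — including those who want a job but have given up searching).
Civilian working-age population = 93,305 + 27,090 = 120,395.
Unemployment rate = 6,107 / 93,305 = 6.55%.
Labor force participation rate = 93,305 / 120,395 = 77.50%.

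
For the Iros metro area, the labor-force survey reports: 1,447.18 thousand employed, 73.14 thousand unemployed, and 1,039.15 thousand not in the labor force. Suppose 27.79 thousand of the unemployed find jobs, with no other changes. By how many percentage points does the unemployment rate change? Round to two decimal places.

The unemployment rate changes by −1.83 percentage points.

Initially, labor force = 1,447.18 + 73.14 = 1,520.32 thousand, so u = 73.14/1,520.32 = 4.81%.
After the change, unemployed falls and employed rises by 27.79; labor force unchanged → E = 1,474.97, U = 45.35, labor force = 1,520.32 thousand.
New unemployment rate = 45.35 / 1,520.32 = 2.98%.
Change = 2.98% − 4.81% = −1.83 percentage points.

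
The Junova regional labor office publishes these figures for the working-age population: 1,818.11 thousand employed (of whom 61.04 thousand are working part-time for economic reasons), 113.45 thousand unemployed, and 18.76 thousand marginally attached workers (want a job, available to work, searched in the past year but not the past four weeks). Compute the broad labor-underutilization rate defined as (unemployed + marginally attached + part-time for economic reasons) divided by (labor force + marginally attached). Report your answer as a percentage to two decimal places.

Labor force = 1,818.11 + 113.45 = 1,931.56 thousand.
Numerator = 113.45 + 18.76 + 61.04 = 193.25 thousand.
Denominator = 1,931.56 + 18.76 = 1,950.32 thousand.
Broad rate = 193.25 / 1,950.32 = 9.91%.

Broad underutilization rate ≈ 9.91%.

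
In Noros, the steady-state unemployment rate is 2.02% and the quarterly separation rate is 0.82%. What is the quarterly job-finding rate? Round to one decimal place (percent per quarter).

Job-finding rate ≈ 39.8% per quarter.

From u* = s/(s+f): f = s·(1−u)/u.
f = 0.82 × (1 − 0.0202) / 0.0202 = 0.8034 / 0.0202 ≈ 39.8% per quarter.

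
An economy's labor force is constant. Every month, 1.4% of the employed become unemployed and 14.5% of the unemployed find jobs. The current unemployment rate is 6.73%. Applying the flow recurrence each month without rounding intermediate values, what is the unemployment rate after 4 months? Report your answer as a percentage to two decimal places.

With a fixed labor force, u_{t+1} = u_t + s·(1−u_t) − f·u_t = u_t·(1−s−f) + s.
Here 1−s−f = 0.841 and s = 0.014.
u_1 = 0.067300 × 0.841 + 0.014 = 0.070599.
u_2 = 0.070599 × 0.841 + 0.014 = 0.073374.
u_3 = 0.073374 × 0.841 + 0.014 = 0.075708.
u_4 = 0.075708 × 0.841 + 0.014 = 0.077670.

Unemployment rate after four months ≈ 7.77%.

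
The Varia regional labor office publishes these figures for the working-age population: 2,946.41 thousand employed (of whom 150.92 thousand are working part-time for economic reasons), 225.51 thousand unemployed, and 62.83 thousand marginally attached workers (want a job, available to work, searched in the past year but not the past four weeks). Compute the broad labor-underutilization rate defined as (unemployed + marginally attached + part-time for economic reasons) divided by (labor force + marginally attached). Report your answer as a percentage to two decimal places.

Labor force = 2,946.41 + 225.51 = 3,171.92 thousand.
Numerator = 225.51 + 62.83 + 150.92 = 439.26 thousand.
Denominator = 3,171.92 + 62.83 = 3,234.75 thousand.
Broad rate = 439.26 / 3,234.75 = 13.58%.

Broad underutilization rate ≈ 13.58%.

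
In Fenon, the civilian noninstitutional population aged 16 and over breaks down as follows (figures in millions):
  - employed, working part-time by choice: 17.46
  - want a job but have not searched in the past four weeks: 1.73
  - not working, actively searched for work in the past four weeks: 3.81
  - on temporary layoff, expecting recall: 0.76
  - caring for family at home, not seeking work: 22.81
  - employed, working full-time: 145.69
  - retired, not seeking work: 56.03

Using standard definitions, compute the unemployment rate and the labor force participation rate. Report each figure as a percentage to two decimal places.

Employed = 17.46 + 145.69 = 163.15 million.
Unemployed = 3.81 + 0.76 = 4.57 million (jobless and actively searching, or on temporary layoff).
Labor force = 163.15 + 4.57 = 167.72 million.
Not in labor force = 1.73 + 22.81 + 56.03 = 80.57 million (those not working and not actively searching are outside the labor force — including those who want a job but have given up searching).
Civilian working-age population = 167.72 + 80.57 = 248.29 million.
Unemployment rate = 4.57 / 167.72 = 2.72%.
Labor force participation rate = 167.72 / 248.29 = 67.55%.

Unemployment rate ≈ 2.72%; labor force participation rate ≈ 67.55%.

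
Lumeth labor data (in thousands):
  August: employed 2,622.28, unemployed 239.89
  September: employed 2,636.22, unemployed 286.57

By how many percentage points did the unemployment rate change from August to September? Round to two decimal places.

The unemployment rate changed by +1.42 percentage points.

August: labor force = 2,622.28 + 239.89 = 2,862.17; u = 239.89/2,862.17 = 8.38%.
September: labor force = 2,636.22 + 286.57 = 2,922.79; u = 286.57/2,922.79 = 9.80%.
Change = 9.80% − 8.38% = +1.42 pp.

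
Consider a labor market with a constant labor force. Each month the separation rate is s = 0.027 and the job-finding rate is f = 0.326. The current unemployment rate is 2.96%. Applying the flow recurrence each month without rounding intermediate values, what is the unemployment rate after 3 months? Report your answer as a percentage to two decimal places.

Unemployment rate after three months ≈ 6.38%.

With a fixed labor force, u_{t+1} = u_t + s·(1−u_t) − f·u_t = u_t·(1−s−f) + s.
Here 1−s−f = 0.647 and s = 0.027.
u_1 = 0.029600 × 0.647 + 0.027 = 0.046151.
u_2 = 0.046151 × 0.647 + 0.027 = 0.056860.
u_3 = 0.056860 × 0.647 + 0.027 = 0.063788.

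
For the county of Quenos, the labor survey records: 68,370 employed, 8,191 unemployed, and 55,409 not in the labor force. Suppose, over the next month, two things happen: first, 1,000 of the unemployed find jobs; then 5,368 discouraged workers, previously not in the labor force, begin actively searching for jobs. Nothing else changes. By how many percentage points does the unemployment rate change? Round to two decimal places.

The unemployment rate changes by +4.63 percentage points.

Initially, labor force = 68,370 + 8,191 = 76,561, so u = 8,191/76,561 = 10.70%.
After the first change, unemployed falls and employed rises by 1,000; labor force unchanged → E = 69,370, U = 7,191, labor force = 76,561.
After the second change, unemployed and labor force both rise by 5,368 → E = 69,370, U = 12,559, labor force = 81,929.
New unemployment rate = 12,559 / 81,929 = 15.33%.
Change = 15.33% − 10.70% = +4.63 percentage points.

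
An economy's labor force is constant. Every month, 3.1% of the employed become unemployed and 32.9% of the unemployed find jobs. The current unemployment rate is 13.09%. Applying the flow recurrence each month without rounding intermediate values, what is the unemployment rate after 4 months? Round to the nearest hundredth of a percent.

Unemployment rate after four months ≈ 9.36%.

With a fixed labor force, u_{t+1} = u_t + s·(1−u_t) − f·u_t = u_t·(1−s−f) + s.
Here 1−s−f = 0.640 and s = 0.031.
u_1 = 0.130900 × 0.640 + 0.031 = 0.114776.
u_2 = 0.114776 × 0.640 + 0.031 = 0.104457.
u_3 = 0.104457 × 0.640 + 0.031 = 0.097852.
u_4 = 0.097852 × 0.640 + 0.031 = 0.093625.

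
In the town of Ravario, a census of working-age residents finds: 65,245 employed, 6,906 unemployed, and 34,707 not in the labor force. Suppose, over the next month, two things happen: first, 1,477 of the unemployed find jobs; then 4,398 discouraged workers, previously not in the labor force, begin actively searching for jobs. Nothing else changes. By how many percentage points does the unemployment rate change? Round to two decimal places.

Initially, labor force = 65,245 + 6,906 = 72,151, so u = 6,906/72,151 = 9.57%.
After the first change, unemployed falls and employed rises by 1,477; labor force unchanged → E = 66,722, U = 5,429, labor force = 72,151.
After the second change, unemployed and labor force both rise by 4,398 → E = 66,722, U = 9,827, labor force = 76,549.
New unemployment rate = 9,827 / 76,549 = 12.84%.
Change = 12.84% − 9.57% = +3.27 percentage points.

The unemployment rate changes by +3.27 percentage points.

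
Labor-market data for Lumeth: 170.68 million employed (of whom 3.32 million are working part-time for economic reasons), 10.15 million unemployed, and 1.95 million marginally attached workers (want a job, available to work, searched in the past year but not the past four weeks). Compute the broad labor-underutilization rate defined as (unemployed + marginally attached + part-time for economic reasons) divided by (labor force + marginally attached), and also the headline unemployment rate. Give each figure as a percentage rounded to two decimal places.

Labor force = 170.68 + 10.15 = 180.83 million.
Numerator = 10.15 + 1.95 + 3.32 = 15.42 million.
Denominator = 180.83 + 1.95 = 182.78 million.
Broad rate = 15.42 / 182.78 = 8.44%.
Headline unemployment rate = 10.15 / 180.83 = 5.61%.

Broad underutilization rate ≈ 8.44%; headline unemployment rate ≈ 5.61%.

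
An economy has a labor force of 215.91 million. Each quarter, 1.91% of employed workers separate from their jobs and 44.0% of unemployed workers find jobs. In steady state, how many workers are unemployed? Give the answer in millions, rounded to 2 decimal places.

Steady-state unemployment rate u* = s/(s+f) = 1.91/(1.91+44.0) = 0.041603.
Unemployed = u* × labor force = 0.041603 × 215.91 ≈ 8.98 million.

About 8.98 million are unemployed in steady state.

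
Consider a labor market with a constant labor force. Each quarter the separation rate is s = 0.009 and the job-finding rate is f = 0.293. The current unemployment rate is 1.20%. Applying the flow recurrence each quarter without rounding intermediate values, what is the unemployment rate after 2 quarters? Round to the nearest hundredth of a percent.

With a fixed labor force, u_{t+1} = u_t + s·(1−u_t) − f·u_t = u_t·(1−s−f) + s.
Here 1−s−f = 0.698 and s = 0.009.
u_1 = 0.012000 × 0.698 + 0.009 = 0.017376.
u_2 = 0.017376 × 0.698 + 0.009 = 0.021128.

Unemployment rate after two quarters ≈ 2.11%.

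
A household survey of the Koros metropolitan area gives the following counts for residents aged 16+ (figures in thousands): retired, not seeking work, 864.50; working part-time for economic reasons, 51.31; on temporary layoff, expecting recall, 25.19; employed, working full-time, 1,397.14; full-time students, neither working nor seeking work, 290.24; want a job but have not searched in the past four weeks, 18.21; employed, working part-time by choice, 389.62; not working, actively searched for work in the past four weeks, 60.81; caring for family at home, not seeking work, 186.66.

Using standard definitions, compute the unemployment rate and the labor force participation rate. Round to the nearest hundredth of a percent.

Unemployment rate ≈ 4.47%; labor force participation rate ≈ 58.59%.

Employed = 51.31 + 1,397.14 + 389.62 = 1,838.07 thousand (anyone who worked, including part-time for economic reasons, counts as employed).
Unemployed = 25.19 + 60.81 = 86.00 thousand (jobless and actively searching, or on temporary layoff).
Labor force = 1,838.07 + 86.00 = 1,924.07 thousand.
Not in labor force = 864.50 + 290.24 + 18.21 + 186.66 = 1,359.61 thousand (those not working and not actively searching are outside the labor force — including those who want a job but have given up searching).
Civilian working-age population = 1,924.07 + 1,359.61 = 3,283.68 thousand.
Unemployment rate = 86.00 / 1,924.07 = 4.47%.
Labor force participation rate = 1,924.07 / 3,283.68 = 58.59%.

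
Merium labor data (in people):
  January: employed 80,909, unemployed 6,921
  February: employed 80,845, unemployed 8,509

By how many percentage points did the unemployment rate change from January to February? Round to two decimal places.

The unemployment rate changed by +1.64 percentage points.

January: labor force = 80,909 + 6,921 = 87,830; u = 6,921/87,830 = 7.88%.
February: labor force = 80,845 + 8,509 = 89,354; u = 8,509/89,354 = 9.52%.
Change = 9.52% − 7.88% = +1.64 pp.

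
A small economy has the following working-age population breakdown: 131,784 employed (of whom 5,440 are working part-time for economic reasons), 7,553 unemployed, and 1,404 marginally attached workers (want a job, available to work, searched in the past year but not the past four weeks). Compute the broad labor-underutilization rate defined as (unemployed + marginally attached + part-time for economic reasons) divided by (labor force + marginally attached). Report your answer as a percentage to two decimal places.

Broad underutilization rate ≈ 10.23%.

Labor force = 131,784 + 7,553 = 139,337.
Numerator = 7,553 + 1,404 + 5,440 = 14,397.
Denominator = 139,337 + 1,404 = 140,741.
Broad rate = 14,397 / 140,741 = 10.23%.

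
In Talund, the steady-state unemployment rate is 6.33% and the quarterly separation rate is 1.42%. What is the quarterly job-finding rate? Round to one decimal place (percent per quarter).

Job-finding rate ≈ 21.0% per quarter.

From u* = s/(s+f): f = s·(1−u)/u.
f = 1.42 × (1 − 0.0633) / 0.0633 = 1.3301 / 0.0633 ≈ 21.0% per quarter.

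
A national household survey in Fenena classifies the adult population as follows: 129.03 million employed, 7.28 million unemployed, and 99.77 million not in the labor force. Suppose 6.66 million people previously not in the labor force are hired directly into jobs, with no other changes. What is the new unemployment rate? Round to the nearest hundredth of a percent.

Initially, labor force = 129.03 + 7.28 = 136.31 million, so u = 7.28/136.31 = 5.34%.
After the change, employed and labor force both rise by 6.66; unemployed unchanged → E = 135.69, U = 7.28, labor force = 142.97 million.
New unemployment rate = 7.28 / 142.97 = 5.09%.

New unemployment rate ≈ 5.09%.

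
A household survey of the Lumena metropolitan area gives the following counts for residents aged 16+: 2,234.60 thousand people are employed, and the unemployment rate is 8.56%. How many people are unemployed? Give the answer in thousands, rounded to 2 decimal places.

Let U be the number unemployed. The labor force is E + U, and U/(E+U) = 0.0856.
So U = 0.0856 × 2,234.60 / (1 − 0.0856) = 191.2818 / 0.9144 ≈ 209.19 thousand.

About 209.19 thousand are unemployed.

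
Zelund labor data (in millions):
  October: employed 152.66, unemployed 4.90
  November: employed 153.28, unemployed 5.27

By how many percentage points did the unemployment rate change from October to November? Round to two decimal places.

The unemployment rate changed by +0.21 percentage points.

October: labor force = 152.66 + 4.90 = 157.56; u = 4.90/157.56 = 3.11%.
November: labor force = 153.28 + 5.27 = 158.55; u = 5.27/158.55 = 3.32%.
Change = 3.32% − 3.11% = +0.21 pp.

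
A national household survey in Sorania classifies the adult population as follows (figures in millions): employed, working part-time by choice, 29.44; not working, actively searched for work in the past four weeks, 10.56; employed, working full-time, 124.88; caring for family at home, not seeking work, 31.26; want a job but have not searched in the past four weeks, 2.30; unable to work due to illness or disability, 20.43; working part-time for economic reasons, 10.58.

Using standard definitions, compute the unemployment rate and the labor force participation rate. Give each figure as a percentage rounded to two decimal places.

Employed = 29.44 + 124.88 + 10.58 = 164.90 million (anyone who worked, including part-time for economic reasons, counts as employed).
Unemployed = 10.56 million.
Labor force = 164.90 + 10.56 = 175.46 million.
Not in labor force = 31.26 + 2.30 + 20.43 = 53.99 million (those not working and not actively searching are outside the labor force — including those who want a job but have given up searching).
Civilian working-age population = 175.46 + 53.99 = 229.45 million.
Unemployment rate = 10.56 / 175.46 = 6.02%.
Labor force participation rate = 175.46 / 229.45 = 76.47%.

Unemployment rate ≈ 6.02%; labor force participation rate ≈ 76.47%.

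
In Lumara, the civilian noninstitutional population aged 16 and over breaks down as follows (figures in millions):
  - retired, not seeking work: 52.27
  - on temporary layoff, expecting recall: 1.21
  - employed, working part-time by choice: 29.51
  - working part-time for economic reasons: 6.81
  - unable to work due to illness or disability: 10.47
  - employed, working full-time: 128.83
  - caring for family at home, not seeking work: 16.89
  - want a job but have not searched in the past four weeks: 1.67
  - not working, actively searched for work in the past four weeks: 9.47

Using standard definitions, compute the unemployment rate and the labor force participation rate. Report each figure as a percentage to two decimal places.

Unemployment rate ≈ 6.07%; labor force participation rate ≈ 68.38%.

Employed = 29.51 + 6.81 + 128.83 = 165.15 million (anyone who worked, including part-time for economic reasons, counts as employed).
Unemployed = 1.21 + 9.47 = 10.68 million (jobless and actively searching, or on temporary layoff).
Labor force = 165.15 + 10.68 = 175.83 million.
Not in labor force = 52.27 + 10.47 + 16.89 + 1.67 = 81.30 million (those not working and not actively searching are outside the labor force — including those who want a job but have given up searching).
Civilian working-age population = 175.83 + 81.30 = 257.13 million.
Unemployment rate = 10.68 / 175.83 = 6.07%.
Labor force participation rate = 175.83 / 257.13 = 68.38%.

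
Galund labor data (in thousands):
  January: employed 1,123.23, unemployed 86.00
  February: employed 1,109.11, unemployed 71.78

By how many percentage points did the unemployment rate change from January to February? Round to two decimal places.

The unemployment rate changed by −1.03 percentage points.

January: labor force = 1,123.23 + 86.00 = 1,209.23; u = 86.00/1,209.23 = 7.11%.
February: labor force = 1,109.11 + 71.78 = 1,180.89; u = 71.78/1,180.89 = 6.08%.
Change = 6.08% − 7.11% = −1.03 pp.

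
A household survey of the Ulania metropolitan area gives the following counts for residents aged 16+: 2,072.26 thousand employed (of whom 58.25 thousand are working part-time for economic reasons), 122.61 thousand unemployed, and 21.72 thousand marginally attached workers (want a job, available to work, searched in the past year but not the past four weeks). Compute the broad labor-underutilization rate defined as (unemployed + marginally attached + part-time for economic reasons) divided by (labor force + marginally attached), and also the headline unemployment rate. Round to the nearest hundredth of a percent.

Labor force = 2,072.26 + 122.61 = 2,194.87 thousand.
Numerator = 122.61 + 21.72 + 58.25 = 202.58 thousand.
Denominator = 2,194.87 + 21.72 = 2,216.59 thousand.
Broad rate = 202.58 / 2,216.59 = 9.14%.
Headline unemployment rate = 122.61 / 2,194.87 = 5.59%.

Broad underutilization rate ≈ 9.14%; headline unemployment rate ≈ 5.59%.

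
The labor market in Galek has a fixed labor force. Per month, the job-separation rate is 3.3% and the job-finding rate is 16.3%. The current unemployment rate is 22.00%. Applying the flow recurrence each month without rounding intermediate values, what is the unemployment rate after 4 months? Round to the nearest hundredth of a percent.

With a fixed labor force, u_{t+1} = u_t + s·(1−u_t) − f·u_t = u_t·(1−s−f) + s.
Here 1−s−f = 0.804 and s = 0.033.
u_1 = 0.220000 × 0.804 + 0.033 = 0.209880.
u_2 = 0.209880 × 0.804 + 0.033 = 0.201744.
u_3 = 0.201744 × 0.804 + 0.033 = 0.195202.
u_4 = 0.195202 × 0.804 + 0.033 = 0.189942.

Unemployment rate after four months ≈ 18.99%.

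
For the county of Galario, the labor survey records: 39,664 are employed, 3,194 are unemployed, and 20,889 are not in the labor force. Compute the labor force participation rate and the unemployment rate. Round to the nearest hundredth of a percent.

Labor force participation rate ≈ 67.23%; unemployment rate ≈ 7.45%.

Labor force = employed + unemployed = 39,664 + 3,194 = 42,858.
Working-age population = 42,858 + 20,889 = 63,747.
Unemployment rate = 3,194 / 42,858 = 7.45%.
Labor force participation rate = 42,858 / 63,747 = 67.23%.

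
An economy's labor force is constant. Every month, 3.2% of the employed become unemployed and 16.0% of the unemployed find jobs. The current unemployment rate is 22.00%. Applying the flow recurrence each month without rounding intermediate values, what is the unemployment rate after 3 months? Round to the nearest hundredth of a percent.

With a fixed labor force, u_{t+1} = u_t + s·(1−u_t) − f·u_t = u_t·(1−s−f) + s.
Here 1−s−f = 0.808 and s = 0.032.
u_1 = 0.220000 × 0.808 + 0.032 = 0.209760.
u_2 = 0.209760 × 0.808 + 0.032 = 0.201486.
u_3 = 0.201486 × 0.808 + 0.032 = 0.194801.

Unemployment rate after three months ≈ 19.48%.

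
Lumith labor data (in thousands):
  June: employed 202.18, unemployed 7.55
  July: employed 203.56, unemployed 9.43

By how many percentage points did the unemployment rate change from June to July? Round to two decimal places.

The unemployment rate changed by +0.83 percentage points.

June: labor force = 202.18 + 7.55 = 209.73; u = 7.55/209.73 = 3.60%.
July: labor force = 203.56 + 9.43 = 212.99; u = 9.43/212.99 = 4.43%.
Change = 4.43% − 3.60% = +0.83 pp.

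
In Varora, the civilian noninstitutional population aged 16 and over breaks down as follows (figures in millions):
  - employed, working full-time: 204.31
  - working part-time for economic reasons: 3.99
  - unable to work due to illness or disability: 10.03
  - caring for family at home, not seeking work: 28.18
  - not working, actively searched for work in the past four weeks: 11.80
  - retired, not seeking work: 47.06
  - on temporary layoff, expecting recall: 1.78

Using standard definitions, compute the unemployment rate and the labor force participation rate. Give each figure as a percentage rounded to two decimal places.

Unemployment rate ≈ 6.12%; labor force participation rate ≈ 72.24%.

Employed = 204.31 + 3.99 = 208.30 million (anyone who worked, including part-time for economic reasons, counts as employed).
Unemployed = 11.80 + 1.78 = 13.58 million (jobless and actively searching, or on temporary layoff).
Labor force = 208.30 + 13.58 = 221.88 million.
Not in labor force = 10.03 + 28.18 + 47.06 = 85.27 million (those not working and not actively searching are outside the labor force).
Civilian working-age population = 221.88 + 85.27 = 307.15 million.
Unemployment rate = 13.58 / 221.88 = 6.12%.
Labor force participation rate = 221.88 / 307.15 = 72.24%.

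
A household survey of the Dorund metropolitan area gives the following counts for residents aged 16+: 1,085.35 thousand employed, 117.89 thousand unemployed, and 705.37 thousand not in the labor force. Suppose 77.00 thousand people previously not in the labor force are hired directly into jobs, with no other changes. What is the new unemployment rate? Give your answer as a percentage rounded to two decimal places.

Initially, labor force = 1,085.35 + 117.89 = 1,203.24 thousand, so u = 117.89/1,203.24 = 9.80%.
After the change, employed and labor force both rise by 77.00; unemployed unchanged → E = 1,162.35, U = 117.89, labor force = 1,280.24 thousand.
New unemployment rate = 117.89 / 1,280.24 = 9.21%.

New unemployment rate ≈ 9.21%.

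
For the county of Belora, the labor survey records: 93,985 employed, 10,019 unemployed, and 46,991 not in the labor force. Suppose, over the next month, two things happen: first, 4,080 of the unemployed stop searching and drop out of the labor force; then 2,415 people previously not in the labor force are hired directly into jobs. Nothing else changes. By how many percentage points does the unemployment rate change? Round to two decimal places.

The unemployment rate changes by −3.83 percentage points.

Initially, labor force = 93,985 + 10,019 = 104,004, so u = 10,019/104,004 = 9.63%.
After the first change, unemployed and labor force both fall by 4,080 → E = 93,985, U = 5,939, labor force = 99,924.
After the second change, employed and labor force both rise by 2,415; unemployed unchanged → E = 96,400, U = 5,939, labor force = 102,339.
New unemployment rate = 5,939 / 102,339 = 5.80%.
Change = 5.80% − 9.63% = −3.83 percentage points.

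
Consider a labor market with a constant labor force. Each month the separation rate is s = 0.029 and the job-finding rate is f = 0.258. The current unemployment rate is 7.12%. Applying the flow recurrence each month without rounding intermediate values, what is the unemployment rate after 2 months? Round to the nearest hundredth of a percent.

Unemployment rate after two months ≈ 8.59%.

With a fixed labor force, u_{t+1} = u_t + s·(1−u_t) − f·u_t = u_t·(1−s−f) + s.
Here 1−s−f = 0.713 and s = 0.029.
u_1 = 0.071200 × 0.713 + 0.029 = 0.079766.
u_2 = 0.079766 × 0.713 + 0.029 = 0.085873.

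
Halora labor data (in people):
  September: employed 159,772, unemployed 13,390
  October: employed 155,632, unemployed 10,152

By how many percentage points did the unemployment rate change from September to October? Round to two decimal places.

The unemployment rate changed by −1.61 percentage points.

September: labor force = 159,772 + 13,390 = 173,162; u = 13,390/173,162 = 7.73%.
October: labor force = 155,632 + 10,152 = 165,784; u = 10,152/165,784 = 6.12%.
Change = 6.12% − 7.73% = −1.61 pp.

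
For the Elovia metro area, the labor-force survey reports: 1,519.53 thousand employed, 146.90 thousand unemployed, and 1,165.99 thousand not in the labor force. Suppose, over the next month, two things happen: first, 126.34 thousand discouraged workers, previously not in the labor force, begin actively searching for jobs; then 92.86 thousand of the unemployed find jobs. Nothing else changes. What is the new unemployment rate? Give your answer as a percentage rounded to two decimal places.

New unemployment rate ≈ 10.06%.

Initially, labor force = 1,519.53 + 146.90 = 1,666.43 thousand, so u = 146.90/1,666.43 = 8.82%.
After the first change, unemployed and labor force both rise by 126.34 → E = 1,519.53, U = 273.24, labor force = 1,792.77 thousand.
After the second change, unemployed falls and employed rises by 92.86; labor force unchanged → E = 1,612.39, U = 180.38, labor force = 1,792.77 thousand.
New unemployment rate = 180.38 / 1,792.77 = 10.06%.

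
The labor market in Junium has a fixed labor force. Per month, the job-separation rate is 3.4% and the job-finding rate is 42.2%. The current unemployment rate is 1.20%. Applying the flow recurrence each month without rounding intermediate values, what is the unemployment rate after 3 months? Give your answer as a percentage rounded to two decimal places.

With a fixed labor force, u_{t+1} = u_t + s·(1−u_t) − f·u_t = u_t·(1−s−f) + s.
Here 1−s−f = 0.544 and s = 0.034.
u_1 = 0.012000 × 0.544 + 0.034 = 0.040528.
u_2 = 0.040528 × 0.544 + 0.034 = 0.056047.
u_3 = 0.056047 × 0.544 + 0.034 = 0.064490.

Unemployment rate after three months ≈ 6.45%.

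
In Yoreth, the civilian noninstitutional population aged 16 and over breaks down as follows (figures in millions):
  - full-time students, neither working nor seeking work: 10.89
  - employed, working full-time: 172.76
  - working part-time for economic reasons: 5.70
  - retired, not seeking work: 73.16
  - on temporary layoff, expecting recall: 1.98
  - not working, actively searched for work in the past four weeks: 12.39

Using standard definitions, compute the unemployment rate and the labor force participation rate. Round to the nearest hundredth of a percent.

Employed = 172.76 + 5.70 = 178.46 million (anyone who worked, including part-time for economic reasons, counts as employed).
Unemployed = 1.98 + 12.39 = 14.37 million (jobless and actively searching, or on temporary layoff).
Labor force = 178.46 + 14.37 = 192.83 million.
Not in labor force = 10.89 + 73.16 = 84.05 million (those not working and not actively searching are outside the labor force).
Civilian working-age population = 192.83 + 84.05 = 276.88 million.
Unemployment rate = 14.37 / 192.83 = 7.45%.
Labor force participation rate = 192.83 / 276.88 = 69.64%.

Unemployment rate ≈ 7.45%; labor force participation rate ≈ 69.64%.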